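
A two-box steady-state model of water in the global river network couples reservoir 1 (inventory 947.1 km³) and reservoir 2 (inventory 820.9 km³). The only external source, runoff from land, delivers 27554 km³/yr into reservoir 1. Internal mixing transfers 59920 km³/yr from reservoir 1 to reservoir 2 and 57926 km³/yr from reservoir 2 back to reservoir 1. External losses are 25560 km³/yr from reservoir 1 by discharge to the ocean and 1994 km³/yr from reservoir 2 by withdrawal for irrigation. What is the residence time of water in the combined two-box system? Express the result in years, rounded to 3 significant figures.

0.0642 yr

For the system as a whole, the A↔B exchange is internal and contributes nothing to the throughput; only the external sinks remove mass.
M_total = 947.1 + 820.9 = 1768.0 km³.
ΣF_external_out = 25560 + 1994 = 27554 km³/yr.
τ = M_total / ΣF_ext = 1768.0 / 27554 = 0.06416 yr.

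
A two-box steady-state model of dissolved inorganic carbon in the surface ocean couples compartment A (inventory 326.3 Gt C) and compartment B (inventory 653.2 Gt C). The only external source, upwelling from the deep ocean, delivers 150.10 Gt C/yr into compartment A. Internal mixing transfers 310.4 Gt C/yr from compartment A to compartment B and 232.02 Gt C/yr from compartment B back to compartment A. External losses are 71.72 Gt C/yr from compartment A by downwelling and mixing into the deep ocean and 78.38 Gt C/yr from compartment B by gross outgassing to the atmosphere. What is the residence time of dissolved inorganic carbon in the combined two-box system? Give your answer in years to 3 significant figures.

6.53 yr

For the system as a whole, the A↔B exchange is internal and contributes nothing to the throughput; only the external sinks remove mass.
M_total = 326.3 + 653.2 = 979.50 Gt C.
ΣF_external_out = 71.72 + 78.38 = 150.10 Gt C/yr.
τ = M_total / ΣF_ext = 979.50 / 150.10 = 6.526 yr.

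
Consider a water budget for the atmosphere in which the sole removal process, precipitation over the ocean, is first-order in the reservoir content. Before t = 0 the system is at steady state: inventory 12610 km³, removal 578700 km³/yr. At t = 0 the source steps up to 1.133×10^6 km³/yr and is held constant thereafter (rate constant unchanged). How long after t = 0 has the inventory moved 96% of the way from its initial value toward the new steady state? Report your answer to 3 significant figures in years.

0.0701 yr

τ = M₀/F₀ = 12610/578700 = 0.02179 yr.
The remaining gap fraction is e^(−t/τ); 96% covered ⇒ e^(−t/τ) = 0.0400.
t = −τ ln(0.0400) = 0.02179 × 3.219 = 0.07014 yr.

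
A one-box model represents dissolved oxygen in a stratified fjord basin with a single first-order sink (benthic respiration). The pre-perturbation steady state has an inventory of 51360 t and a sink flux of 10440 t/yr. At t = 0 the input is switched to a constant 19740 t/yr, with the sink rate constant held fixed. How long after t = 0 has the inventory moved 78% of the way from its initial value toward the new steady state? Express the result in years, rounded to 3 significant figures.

τ = M₀/F₀ = 51360/10440 = 4.920 yr.
The remaining gap fraction is e^(−t/τ); 78% covered ⇒ e^(−t/τ) = 0.220.
t = −τ ln(0.220) = 4.920 × 1.514 = 7.449 yr.

7.45 yr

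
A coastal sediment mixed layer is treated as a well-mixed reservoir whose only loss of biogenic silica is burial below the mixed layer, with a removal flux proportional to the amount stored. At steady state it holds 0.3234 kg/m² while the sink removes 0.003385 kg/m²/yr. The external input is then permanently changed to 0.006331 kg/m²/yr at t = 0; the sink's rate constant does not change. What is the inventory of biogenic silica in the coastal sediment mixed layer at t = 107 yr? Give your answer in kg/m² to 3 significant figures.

0.513 kg/m²

Residence time τ = M₀/F₀ = 95.54 yr. The eventual steady state is M_∞ = M₀·(F₁/F₀) = 0.3234 × 0.006331/0.003385 = 0.60486 kg/m².
The anomaly ΔM(t) = M(t) − M_∞ decays as ΔM₀·e^(−t/τ) with ΔM₀ = 0.3234 − 0.60486 = −0.2815 kg/m².
At t = 107 yr, e^(−t/τ) = e^(−1.120) = 0.3263, so ΔM = −0.09184 kg/m² and M = 0.60486 − 0.09184 = 0.51302 kg/m².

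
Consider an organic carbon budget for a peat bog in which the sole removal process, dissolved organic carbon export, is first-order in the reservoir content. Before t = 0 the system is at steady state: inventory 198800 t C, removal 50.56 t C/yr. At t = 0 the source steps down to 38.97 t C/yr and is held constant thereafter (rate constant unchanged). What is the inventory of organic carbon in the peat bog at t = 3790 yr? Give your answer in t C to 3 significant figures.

The sink rate constant is k = F₀/M₀ = 50.56/198800 = 0.0002543 yr⁻¹.
Solving dM/dt = F₁ − kM with M(0) = M₀ gives M(t) = F₁/k + (M₀ − F₁/k)·e^(−kt).
F₁/k = 38.97/0.0002543 = 153230 t C; kt = 0.0002543 × 3790 = 0.9639, e^(−kt) = 0.3814.
M(3790) = 153230 + (198800 − 153230) × 0.3814 = 153230 + 17380 = 170610 t C.

171000 t C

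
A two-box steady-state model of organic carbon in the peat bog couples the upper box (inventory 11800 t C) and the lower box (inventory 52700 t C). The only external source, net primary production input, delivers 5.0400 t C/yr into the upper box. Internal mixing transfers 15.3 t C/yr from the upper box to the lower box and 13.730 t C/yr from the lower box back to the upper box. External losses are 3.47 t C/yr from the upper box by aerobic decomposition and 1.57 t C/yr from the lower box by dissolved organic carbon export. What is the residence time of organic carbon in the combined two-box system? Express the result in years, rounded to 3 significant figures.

12800 yr

Residence time in the combined system uses the total inventory and the total *external* removal — internal exchanges between the two boxes cancel.
M_total = 11800 + 52700 = 64500 t C.
ΣF_external_out = 3.47 + 1.57 = 5.0400 t C/yr.
τ = M_total / ΣF_ext = 64500 / 5.0400 = 12800 yr.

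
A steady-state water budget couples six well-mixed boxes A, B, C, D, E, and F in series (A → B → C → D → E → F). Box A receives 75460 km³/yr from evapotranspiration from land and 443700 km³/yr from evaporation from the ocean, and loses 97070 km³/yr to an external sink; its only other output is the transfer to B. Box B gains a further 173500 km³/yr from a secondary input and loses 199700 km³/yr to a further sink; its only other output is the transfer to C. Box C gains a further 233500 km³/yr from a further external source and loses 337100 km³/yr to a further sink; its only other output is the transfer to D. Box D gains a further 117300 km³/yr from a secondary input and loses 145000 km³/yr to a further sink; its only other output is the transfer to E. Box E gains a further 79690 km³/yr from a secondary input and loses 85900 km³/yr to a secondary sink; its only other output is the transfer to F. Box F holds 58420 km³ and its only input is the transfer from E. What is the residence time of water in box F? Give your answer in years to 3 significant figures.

Box A: F(A→B) = (75460 + 443700) − 97070 = 422090 km³/yr.
Box B: F(B→C) = (422090 + 173500) − 199700 = 395890 km³/yr.
Box C: F(C→D) = (395890 + 233500) − 337100 = 292290 km³/yr.
Box D: F(D→E) = (292290 + 117300) − 145000 = 264590 km³/yr.
Box E: F(E→F) = (264590 + 79690) − 85900 = 258380 km³/yr.
Box F throughput = its input = 258380 km³/yr; τ = 58420 / 258380 = 0.2261 yr.

0.226 yr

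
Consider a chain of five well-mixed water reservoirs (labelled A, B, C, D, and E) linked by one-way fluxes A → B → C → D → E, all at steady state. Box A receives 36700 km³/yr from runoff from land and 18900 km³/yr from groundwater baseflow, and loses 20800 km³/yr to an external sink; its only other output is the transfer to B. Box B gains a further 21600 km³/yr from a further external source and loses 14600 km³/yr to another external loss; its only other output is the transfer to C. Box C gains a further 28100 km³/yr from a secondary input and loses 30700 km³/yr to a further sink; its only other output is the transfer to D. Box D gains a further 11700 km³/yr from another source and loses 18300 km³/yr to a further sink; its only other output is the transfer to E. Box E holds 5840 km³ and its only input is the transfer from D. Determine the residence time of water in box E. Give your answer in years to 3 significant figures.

Box A: F(A→B) = (36700 + 18900) − 20800 = 34800 km³/yr.
Box B: F(B→C) = (34800 + 21600) − 14600 = 41800 km³/yr.
Box C: F(C→D) = (41800 + 28100) − 30700 = 39200 km³/yr.
Box D: F(D→E) = (39200 + 11700) − 18300 = 32600 km³/yr.
Box E throughput = its input = 32600 km³/yr; τ = 5840 / 32600 = 0.1791 yr.

0.179 yr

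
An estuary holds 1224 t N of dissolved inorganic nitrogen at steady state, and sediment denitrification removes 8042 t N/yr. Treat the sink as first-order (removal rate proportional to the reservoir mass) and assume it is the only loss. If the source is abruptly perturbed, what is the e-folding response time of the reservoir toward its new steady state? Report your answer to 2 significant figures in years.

For a linear reservoir the response time equals the residence time τ = M/F.
τ = 1224 / 8042 = 0.1522 yr.

0.15 yr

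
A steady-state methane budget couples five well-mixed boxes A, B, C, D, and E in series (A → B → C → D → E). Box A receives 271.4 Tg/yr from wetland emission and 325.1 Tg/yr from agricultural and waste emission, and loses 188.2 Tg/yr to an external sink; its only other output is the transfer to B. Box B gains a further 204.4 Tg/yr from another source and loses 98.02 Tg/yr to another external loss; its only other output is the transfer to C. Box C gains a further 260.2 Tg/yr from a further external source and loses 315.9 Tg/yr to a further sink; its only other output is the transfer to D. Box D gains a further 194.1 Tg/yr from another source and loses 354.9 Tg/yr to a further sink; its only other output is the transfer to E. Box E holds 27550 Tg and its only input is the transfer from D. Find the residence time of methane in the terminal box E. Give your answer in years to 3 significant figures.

92.4 yr

Box A: F(A→B) = (271.4 + 325.1) − 188.2 = 408.30 Tg/yr.
Box B: F(B→C) = (408.30 + 204.4) − 98.02 = 514.68 Tg/yr.
Box C: F(C→D) = (514.68 + 260.2) − 315.9 = 458.98 Tg/yr.
Box D: F(D→E) = (458.98 + 194.1) − 354.9 = 298.18 Tg/yr.
Box E throughput = its input = 298.18 Tg/yr; τ = 27550 / 298.18 = 92.39 yr.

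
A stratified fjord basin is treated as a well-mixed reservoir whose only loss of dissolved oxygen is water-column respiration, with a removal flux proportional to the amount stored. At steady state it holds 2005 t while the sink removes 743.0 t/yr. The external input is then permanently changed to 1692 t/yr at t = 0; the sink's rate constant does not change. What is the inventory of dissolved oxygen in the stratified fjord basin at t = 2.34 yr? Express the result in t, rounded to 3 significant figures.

3490 t

The sink rate constant is k = F₀/M₀ = 743.0/2005 = 0.3706 yr⁻¹.
Solving dM/dt = F₁ − kM with M(0) = M₀ gives M(t) = F₁/k + (M₀ − F₁/k)·e^(−kt).
F₁/k = 1692/0.3706 = 4565.9 t; kt = 0.3706 × 2.34 = 0.8671, e^(−kt) = 0.4202.
M(2.34) = 4565.9 + (2005 − 4565.9) × 0.4202 = 4565.9 − 1076 = 3489.9 t.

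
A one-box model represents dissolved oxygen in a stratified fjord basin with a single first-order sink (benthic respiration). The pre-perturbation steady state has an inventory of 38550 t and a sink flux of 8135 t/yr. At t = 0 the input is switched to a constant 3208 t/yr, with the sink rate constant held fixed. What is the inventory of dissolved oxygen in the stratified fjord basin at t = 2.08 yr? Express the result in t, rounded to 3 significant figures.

τ = M₀/F₀ = 38550/8135 = 4.739 yr; rate constant k = 1/τ.
New steady state M_∞ = F₁/k = F₁·τ = 3208 × 4.739 = 15202 t.
M(t) = M_∞ + (M₀ − M_∞)·e^(−t/τ); t/τ = 2.08/4.739 = 0.4389, so e^(−t/τ) = 0.6447.
M(t) = 15202 + 23350 × 0.6447 = 30255 t.

30300 t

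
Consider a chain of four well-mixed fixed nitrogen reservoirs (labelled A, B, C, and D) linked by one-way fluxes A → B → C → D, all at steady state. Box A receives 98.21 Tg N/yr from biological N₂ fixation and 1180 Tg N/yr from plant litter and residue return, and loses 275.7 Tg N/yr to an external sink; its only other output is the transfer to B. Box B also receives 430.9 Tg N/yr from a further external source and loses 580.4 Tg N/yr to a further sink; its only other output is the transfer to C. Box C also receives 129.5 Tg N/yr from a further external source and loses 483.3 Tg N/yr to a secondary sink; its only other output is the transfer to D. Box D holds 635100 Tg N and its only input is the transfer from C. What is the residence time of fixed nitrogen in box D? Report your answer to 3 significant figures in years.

1270 yr

Box A: F(A→B) = (98.21 + 1180) − 275.7 = 1002.5 Tg N/yr.
Box B: F(B→C) = (1002.5 + 430.9) − 580.4 = 853.01 Tg N/yr.
Box C: F(C→D) = (853.01 + 129.5) − 483.3 = 499.21 Tg N/yr.
Box D throughput = its input = 499.21 Tg N/yr; τ = 635100 / 499.21 = 1272 yr.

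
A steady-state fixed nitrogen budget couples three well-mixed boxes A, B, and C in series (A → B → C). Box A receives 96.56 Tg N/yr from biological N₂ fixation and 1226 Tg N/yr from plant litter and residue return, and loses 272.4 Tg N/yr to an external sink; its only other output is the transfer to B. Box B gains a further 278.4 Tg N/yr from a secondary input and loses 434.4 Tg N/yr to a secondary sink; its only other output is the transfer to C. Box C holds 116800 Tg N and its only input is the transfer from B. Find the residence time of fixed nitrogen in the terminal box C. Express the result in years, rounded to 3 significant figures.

131 yr

Box A: F(A→B) = (96.56 + 1226) − 272.4 = 1050.2 Tg N/yr.
Box B: F(B→C) = (1050.2 + 278.4) − 434.4 = 894.16 Tg N/yr.
Box C throughput = its input = 894.16 Tg N/yr; τ = 116800 / 894.16 = 130.6 yr.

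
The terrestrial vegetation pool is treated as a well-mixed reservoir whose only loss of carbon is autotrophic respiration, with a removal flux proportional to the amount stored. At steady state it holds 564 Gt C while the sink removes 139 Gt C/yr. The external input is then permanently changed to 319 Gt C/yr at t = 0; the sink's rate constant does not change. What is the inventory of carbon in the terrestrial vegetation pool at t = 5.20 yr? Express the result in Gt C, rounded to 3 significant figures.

τ = M₀/F₀ = 564/139 = 4.058 yr; rate constant k = 1/τ.
New steady state M_∞ = F₁/k = F₁·τ = 319 × 4.058 = 1294.4 Gt C.
M(t) = M_∞ + (M₀ − M_∞)·e^(−t/τ); t/τ = 5.20/4.058 = 1.282, so e^(−t/τ) = 0.2776.
M(t) = 1294.4 − 730.4 × 0.2776 = 1091.6 Gt C.

1090 Gt C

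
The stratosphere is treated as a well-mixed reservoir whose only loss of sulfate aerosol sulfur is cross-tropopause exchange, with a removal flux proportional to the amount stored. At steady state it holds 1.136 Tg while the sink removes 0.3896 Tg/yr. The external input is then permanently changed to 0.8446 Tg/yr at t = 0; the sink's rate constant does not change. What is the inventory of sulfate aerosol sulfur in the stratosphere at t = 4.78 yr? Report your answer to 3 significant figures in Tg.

2.21 Tg

Residence time τ = M₀/F₀ = 2.916 yr. The eventual steady state is M_∞ = M₀·(F₁/F₀) = 1.136 × 0.8446/0.3896 = 2.4627 Tg.
The anomaly ΔM(t) = M(t) − M_∞ decays as ΔM₀·e^(−t/τ) with ΔM₀ = 1.136 − 2.4627 = −1.327 Tg.
At t = 4.78 yr, e^(−t/τ) = e^(−1.639) = 0.1941, so ΔM = −0.2575 Tg and M = 2.4627 − 0.2575 = 2.2052 Tg.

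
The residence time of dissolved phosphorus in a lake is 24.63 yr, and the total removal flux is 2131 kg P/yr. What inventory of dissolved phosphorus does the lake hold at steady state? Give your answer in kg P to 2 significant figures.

52000 kg P

τ = M/F ⇒ M = τ × F = 24.63 × 2131 = 52490 kg P.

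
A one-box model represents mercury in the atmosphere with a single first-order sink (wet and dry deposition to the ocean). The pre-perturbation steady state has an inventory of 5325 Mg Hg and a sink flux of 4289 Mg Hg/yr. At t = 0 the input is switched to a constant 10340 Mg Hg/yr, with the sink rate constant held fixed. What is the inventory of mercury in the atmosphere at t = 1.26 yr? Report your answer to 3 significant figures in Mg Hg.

τ = M₀/F₀ = 5325/4289 = 1.242 yr; rate constant k = 1/τ.
New steady state M_∞ = F₁/k = F₁·τ = 10340 × 1.242 = 12838 Mg Hg.
M(t) = M_∞ + (M₀ − M_∞)·e^(−t/τ); t/τ = 1.26/1.242 = 1.015, so e^(−t/τ) = 0.3625.
M(t) = 12838 − 7513 × 0.3625 = 10115 Mg Hg.

10100 Mg Hg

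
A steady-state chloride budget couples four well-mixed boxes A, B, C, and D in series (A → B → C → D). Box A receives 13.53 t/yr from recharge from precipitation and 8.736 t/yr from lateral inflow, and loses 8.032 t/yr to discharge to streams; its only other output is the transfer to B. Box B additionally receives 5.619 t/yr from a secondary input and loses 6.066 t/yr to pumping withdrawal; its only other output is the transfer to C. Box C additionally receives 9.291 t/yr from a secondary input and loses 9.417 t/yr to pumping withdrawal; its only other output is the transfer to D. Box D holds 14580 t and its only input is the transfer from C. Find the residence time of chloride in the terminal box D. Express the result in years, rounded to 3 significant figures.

1070 yr

Box A: F(A→B) = (13.53 + 8.736) − 8.032 = 14.234 t/yr.
Box B: F(B→C) = (14.234 + 5.619) − 6.066 = 13.787 t/yr.
Box C: F(C→D) = (13.787 + 9.291) − 9.417 = 13.661 t/yr.
Box D throughput = its input = 13.661 t/yr; τ = 14580 / 13.661 = 1067 yr.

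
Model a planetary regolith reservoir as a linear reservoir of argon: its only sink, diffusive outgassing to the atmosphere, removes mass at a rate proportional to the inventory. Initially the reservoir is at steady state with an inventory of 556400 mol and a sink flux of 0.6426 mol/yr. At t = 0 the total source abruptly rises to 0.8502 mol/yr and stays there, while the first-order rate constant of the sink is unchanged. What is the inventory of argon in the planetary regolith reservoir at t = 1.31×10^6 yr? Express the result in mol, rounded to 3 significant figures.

697000 mol

Residence time τ = M₀/F₀ = 865900 yr. The eventual steady state is M_∞ = M₀·(F₁/F₀) = 556400 × 0.8502/0.6426 = 736150 mol.
The anomaly ΔM(t) = M(t) − M_∞ decays as ΔM₀·e^(−t/τ) with ΔM₀ = 556400 − 736150 = −179800 mol.
At t = 1.31×10^6 yr, e^(−t/τ) = e^(−1.513) = 0.2203, so ΔM = −39590 mol and M = 736150 − 39590 = 696560 mol.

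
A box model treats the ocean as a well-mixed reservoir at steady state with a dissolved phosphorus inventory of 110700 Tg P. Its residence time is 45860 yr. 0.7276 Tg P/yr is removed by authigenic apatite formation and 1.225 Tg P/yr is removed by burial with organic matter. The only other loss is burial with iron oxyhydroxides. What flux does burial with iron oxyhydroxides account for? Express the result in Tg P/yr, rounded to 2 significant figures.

0.46 Tg P/yr

Total removal F = M/τ = 110700 / 45860 = 2.414 Tg P/yr.
Burial with iron oxyhydroxides = F − (0.7276 + 1.225) = 2.414 − 1.953 = 0.4613 Tg P/yr.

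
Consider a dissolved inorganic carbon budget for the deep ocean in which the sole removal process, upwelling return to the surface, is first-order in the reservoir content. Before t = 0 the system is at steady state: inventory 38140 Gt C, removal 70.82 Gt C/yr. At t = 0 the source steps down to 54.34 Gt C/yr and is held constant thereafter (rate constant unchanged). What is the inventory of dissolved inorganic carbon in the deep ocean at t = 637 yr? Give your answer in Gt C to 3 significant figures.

32000 Gt C

The sink rate constant is k = F₀/M₀ = 70.82/38140 = 0.001857 yr⁻¹.
Solving dM/dt = F₁ − kM with M(0) = M₀ gives M(t) = F₁/k + (M₀ − F₁/k)·e^(−kt).
F₁/k = 54.34/0.001857 = 29265 Gt C; kt = 0.001857 × 637 = 1.183, e^(−kt) = 0.3064.
M(637) = 29265 + (38140 − 29265) × 0.3064 = 29265 + 2720 = 31984 Gt C.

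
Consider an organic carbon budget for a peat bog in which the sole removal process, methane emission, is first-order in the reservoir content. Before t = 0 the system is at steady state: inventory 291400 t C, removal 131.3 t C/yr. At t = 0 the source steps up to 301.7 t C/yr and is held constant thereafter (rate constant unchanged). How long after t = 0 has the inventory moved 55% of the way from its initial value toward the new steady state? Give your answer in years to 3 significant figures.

1770 yr

τ = M₀/F₀ = 291400/131.3 = 2219 yr.
The remaining gap fraction is e^(−t/τ); 55% covered ⇒ e^(−t/τ) = 0.450.
t = −τ ln(0.450) = 2219 × 0.7985 = 1772 yr.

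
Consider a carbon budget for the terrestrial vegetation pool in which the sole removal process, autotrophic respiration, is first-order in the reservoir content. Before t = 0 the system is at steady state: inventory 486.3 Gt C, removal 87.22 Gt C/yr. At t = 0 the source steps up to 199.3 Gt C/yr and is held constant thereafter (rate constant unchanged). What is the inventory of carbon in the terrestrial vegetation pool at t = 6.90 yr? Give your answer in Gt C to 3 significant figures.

930 Gt C

τ = M₀/F₀ = 486.3/87.22 = 5.576 yr; rate constant k = 1/τ.
New steady state M_∞ = F₁/k = F₁·τ = 199.3 × 5.576 = 1111.2 Gt C.
M(t) = M_∞ + (M₀ − M_∞)·e^(−t/τ); t/τ = 6.90/5.576 = 1.238, so e^(−t/τ) = 0.2901.
M(t) = 1111.2 − 624.9 × 0.2901 = 929.93 Gt C.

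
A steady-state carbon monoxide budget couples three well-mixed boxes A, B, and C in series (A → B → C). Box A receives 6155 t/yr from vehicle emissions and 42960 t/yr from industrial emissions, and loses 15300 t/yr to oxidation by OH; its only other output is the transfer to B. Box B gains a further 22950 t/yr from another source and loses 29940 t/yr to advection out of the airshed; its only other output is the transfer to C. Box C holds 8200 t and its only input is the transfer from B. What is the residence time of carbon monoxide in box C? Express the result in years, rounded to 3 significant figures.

0.306 yr

Box A: F(A→B) = (6155 + 42960) − 15300 = 33815 t/yr.
Box B: F(B→C) = (33815 + 22950) − 29940 = 26825 t/yr.
Box C throughput = its input = 26825 t/yr; τ = 8200 / 26825 = 0.3057 yr.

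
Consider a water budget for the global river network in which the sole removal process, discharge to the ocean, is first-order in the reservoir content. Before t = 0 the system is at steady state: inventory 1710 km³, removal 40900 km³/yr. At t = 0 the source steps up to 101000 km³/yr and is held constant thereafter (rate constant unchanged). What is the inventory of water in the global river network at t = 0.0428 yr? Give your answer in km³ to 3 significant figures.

3320 km³

The sink rate constant is k = F₀/M₀ = 40900/1710 = 23.92 yr⁻¹.
Solving dM/dt = F₁ − kM with M(0) = M₀ gives M(t) = F₁/k + (M₀ − F₁/k)·e^(−kt).
F₁/k = 101000/23.92 = 4222.7 km³; kt = 23.92 × 0.0428 = 1.024, e^(−kt) = 0.3593.
M(0.0428) = 4222.7 + (1710 − 4222.7) × 0.3593 = 4222.7 − 902.7 = 3320.0 km³.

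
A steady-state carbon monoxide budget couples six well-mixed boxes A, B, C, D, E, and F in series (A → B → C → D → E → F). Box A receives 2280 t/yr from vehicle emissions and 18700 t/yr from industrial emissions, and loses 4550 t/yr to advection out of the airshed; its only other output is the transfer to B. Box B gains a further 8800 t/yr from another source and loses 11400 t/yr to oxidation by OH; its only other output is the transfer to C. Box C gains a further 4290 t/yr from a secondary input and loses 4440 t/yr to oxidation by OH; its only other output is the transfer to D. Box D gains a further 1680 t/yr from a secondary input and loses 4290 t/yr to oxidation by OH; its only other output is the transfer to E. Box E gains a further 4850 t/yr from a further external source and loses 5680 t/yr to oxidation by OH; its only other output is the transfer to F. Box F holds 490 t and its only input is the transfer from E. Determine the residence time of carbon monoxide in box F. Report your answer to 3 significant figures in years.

0.0479 yr

Box A: F(A→B) = (2280 + 18700) − 4550 = 16430 t/yr.
Box B: F(B→C) = (16430 + 8800) − 11400 = 13830 t/yr.
Box C: F(C→D) = (13830 + 4290) − 4440 = 13680 t/yr.
Box D: F(D→E) = (13680 + 1680) − 4290 = 11070 t/yr.
Box E: F(E→F) = (11070 + 4850) − 5680 = 10240 t/yr.
Box F throughput = its input = 10240 t/yr; τ = 490 / 10240 = 0.04785 yr.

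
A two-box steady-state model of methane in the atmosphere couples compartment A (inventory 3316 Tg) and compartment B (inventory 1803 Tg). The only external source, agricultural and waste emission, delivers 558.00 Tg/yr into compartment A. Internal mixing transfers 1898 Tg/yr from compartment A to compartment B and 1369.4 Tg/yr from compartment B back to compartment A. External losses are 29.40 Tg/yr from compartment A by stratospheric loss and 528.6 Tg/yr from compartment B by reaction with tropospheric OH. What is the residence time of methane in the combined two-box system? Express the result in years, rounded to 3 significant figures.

Residence time in the combined system uses the total inventory and the total *external* removal — internal exchanges between the two boxes cancel.
M_total = 3316 + 1803 = 5119.0 Tg.
ΣF_external_out = 29.40 + 528.6 = 558.00 Tg/yr.
τ = M_total / ΣF_ext = 5119.0 / 558.00 = 9.174 yr.

9.17 yr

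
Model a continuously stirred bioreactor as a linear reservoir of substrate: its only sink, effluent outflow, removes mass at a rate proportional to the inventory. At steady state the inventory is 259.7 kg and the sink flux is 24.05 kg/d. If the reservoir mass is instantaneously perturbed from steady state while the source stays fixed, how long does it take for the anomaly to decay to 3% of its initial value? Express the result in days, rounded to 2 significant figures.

38 d

For a linear reservoir the anomaly decays as exp(−t/τ) with τ = M/F = 259.7/24.05 = 10.80 d.
exp(−t/τ) = 0.03 ⇒ t = −τ ln(0.03) = 10.80 × 3.507 = 37.86 d.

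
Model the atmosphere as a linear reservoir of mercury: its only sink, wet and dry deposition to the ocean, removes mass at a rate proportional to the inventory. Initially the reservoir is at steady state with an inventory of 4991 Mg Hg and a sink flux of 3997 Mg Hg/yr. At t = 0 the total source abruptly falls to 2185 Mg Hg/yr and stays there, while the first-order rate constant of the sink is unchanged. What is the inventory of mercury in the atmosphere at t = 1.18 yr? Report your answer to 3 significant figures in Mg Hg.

τ = M₀/F₀ = 4991/3997 = 1.249 yr; rate constant k = 1/τ.
New steady state M_∞ = F₁/k = F₁·τ = 2185 × 1.249 = 2728.4 Mg Hg.
M(t) = M_∞ + (M₀ − M_∞)·e^(−t/τ); t/τ = 1.18/1.249 = 0.9450, so e^(−t/τ) = 0.3887.
M(t) = 2728.4 + 2263 × 0.3887 = 3607.8 Mg Hg.

3610 Mg Hg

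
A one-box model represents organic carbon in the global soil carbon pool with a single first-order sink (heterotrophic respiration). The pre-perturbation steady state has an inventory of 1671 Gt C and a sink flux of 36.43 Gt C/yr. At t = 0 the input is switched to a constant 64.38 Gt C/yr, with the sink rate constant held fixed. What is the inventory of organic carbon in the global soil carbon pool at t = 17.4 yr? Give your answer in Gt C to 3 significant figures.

2080 Gt C

The sink rate constant is k = F₀/M₀ = 36.43/1671 = 0.02180 yr⁻¹.
Solving dM/dt = F₁ − kM with M(0) = M₀ gives M(t) = F₁/k + (M₀ − F₁/k)·e^(−kt).
F₁/k = 64.38/0.02180 = 2953.0 Gt C; kt = 0.02180 × 17.4 = 0.3793, e^(−kt) = 0.6843.
M(17.4) = 2953.0 + (1671 − 2953.0) × 0.6843 = 2953.0 − 877.3 = 2075.7 Gt C.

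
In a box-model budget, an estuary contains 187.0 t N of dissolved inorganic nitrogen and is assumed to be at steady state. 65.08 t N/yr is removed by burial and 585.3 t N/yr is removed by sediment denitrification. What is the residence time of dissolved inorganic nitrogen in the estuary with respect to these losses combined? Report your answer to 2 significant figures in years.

0.29 yr

Total removal = 65.08 + 585.3 = 650.38 t N/yr.
τ = M / ΣF_out = 187.0 / 650.38 = 0.2875 yr.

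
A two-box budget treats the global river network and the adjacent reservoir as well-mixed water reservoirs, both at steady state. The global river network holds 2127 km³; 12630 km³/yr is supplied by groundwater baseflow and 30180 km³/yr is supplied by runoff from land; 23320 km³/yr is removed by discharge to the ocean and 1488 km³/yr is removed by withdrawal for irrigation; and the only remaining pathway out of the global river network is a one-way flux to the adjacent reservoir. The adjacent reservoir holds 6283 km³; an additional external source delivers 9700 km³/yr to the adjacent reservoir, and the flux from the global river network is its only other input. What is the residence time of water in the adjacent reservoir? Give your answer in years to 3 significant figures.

0.227 yr

Balance the global river network: ΣF_in = 12630 + 30180 = 42810 km³/yr.
Flux to the adjacent reservoir = ΣF_in − (23320 + 1488) = 18002 km³/yr.
Total input to the adjacent reservoir = 18002 + 9700 = 27702 km³/yr; at steady state this equals its total output.
τ = M / F = 6283 / 27702 = 0.2268 yr.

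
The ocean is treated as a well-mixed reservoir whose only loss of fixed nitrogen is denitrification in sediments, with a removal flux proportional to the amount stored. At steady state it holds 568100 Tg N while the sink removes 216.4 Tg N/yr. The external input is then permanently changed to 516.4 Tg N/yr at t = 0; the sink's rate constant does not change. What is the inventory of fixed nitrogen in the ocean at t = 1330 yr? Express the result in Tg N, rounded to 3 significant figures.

881000 Tg N

Residence time τ = M₀/F₀ = 2625 yr. The eventual steady state is M_∞ = M₀·(F₁/F₀) = 568100 × 516.4/216.4 = 1.3557×10^6 Tg N.
The anomaly ΔM(t) = M(t) − M_∞ decays as ΔM₀·e^(−t/τ) with ΔM₀ = 568100 − 1.3557×10^6 = −787600 Tg N.
At t = 1330 yr, e^(−t/τ) = e^(−0.5066) = 0.6025, so ΔM = −474500 Tg N and M = 1.3557×10^6 − 474500 = 881140 Tg N.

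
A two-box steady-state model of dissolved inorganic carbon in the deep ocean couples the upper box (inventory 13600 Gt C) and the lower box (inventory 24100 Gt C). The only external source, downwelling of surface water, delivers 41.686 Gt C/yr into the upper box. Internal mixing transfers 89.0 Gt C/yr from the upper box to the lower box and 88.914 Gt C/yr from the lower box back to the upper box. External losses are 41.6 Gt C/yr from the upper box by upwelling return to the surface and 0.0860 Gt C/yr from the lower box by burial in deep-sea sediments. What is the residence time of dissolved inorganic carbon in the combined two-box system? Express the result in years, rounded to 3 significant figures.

904 yr

Treat the two boxes together as one reservoir: the mixing fluxes between them are internal recycling, so τ = ΣM / Σ(external losses).
M_total = 13600 + 24100 = 37700 Gt C.
ΣF_external_out = 41.6 + 0.0860 = 41.686 Gt C/yr.
τ = M_total / ΣF_ext = 37700 / 41.686 = 904.4 yr.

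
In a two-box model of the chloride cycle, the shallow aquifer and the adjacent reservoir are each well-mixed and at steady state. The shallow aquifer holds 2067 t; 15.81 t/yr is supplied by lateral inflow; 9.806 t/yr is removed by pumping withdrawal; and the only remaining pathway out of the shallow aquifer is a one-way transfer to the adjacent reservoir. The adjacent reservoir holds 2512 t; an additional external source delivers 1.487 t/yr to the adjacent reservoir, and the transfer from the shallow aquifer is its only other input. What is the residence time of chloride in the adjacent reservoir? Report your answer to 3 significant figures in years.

Balance the shallow aquifer: ΣF_in = 15.810 t/yr.
Transfer to the adjacent reservoir = ΣF_in − (9.806) = 6.0040 t/yr.
Total input to the adjacent reservoir = 6.0040 + 1.487 = 7.4910 t/yr; at steady state this equals its total output.
τ = M / F = 2512 / 7.4910 = 335.3 yr.

335 yr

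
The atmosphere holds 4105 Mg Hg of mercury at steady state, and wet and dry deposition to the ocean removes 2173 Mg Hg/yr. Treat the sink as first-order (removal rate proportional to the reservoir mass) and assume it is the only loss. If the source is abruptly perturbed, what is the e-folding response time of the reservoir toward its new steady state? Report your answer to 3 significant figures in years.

For a linear reservoir the response time equals the residence time τ = M/F.
τ = 4105 / 2173 = 1.889 yr.

1.89 yr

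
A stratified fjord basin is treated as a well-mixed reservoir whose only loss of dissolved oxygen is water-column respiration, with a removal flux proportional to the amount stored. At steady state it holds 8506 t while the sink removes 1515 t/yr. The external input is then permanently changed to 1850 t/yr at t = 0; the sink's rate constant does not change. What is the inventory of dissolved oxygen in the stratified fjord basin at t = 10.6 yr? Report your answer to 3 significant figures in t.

Residence time τ = M₀/F₀ = 5.615 yr. The eventual steady state is M_∞ = M₀·(F₁/F₀) = 8506 × 1850/1515 = 10387 t.
The anomaly ΔM(t) = M(t) − M_∞ decays as ΔM₀·e^(−t/τ) with ΔM₀ = 8506 − 10387 = −1881 t.
At t = 10.6 yr, e^(−t/τ) = e^(−1.888) = 0.1514, so ΔM = −284.7 t and M = 10387 − 284.7 = 10102 t.

10100 t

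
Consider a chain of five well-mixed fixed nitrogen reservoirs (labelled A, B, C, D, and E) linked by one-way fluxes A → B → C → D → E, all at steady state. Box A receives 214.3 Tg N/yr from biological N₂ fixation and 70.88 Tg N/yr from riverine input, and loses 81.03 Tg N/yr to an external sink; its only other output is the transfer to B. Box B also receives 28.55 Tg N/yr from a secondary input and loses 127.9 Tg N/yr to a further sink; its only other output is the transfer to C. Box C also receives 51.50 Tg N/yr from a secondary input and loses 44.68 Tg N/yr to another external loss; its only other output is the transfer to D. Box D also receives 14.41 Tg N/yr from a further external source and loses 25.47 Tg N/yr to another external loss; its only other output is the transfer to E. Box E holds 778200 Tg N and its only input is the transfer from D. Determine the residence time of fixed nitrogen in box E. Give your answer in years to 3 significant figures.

7740 yr

Box A: F(A→B) = (214.3 + 70.88) − 81.03 = 204.15 Tg N/yr.
Box B: F(B→C) = (204.15 + 28.55) − 127.9 = 104.80 Tg N/yr.
Box C: F(C→D) = (104.80 + 51.50) − 44.68 = 111.62 Tg N/yr.
Box D: F(D→E) = (111.62 + 14.41) − 25.47 = 100.56 Tg N/yr.
Box E throughput = its input = 100.56 Tg N/yr; τ = 778200 / 100.56 = 7739 yr.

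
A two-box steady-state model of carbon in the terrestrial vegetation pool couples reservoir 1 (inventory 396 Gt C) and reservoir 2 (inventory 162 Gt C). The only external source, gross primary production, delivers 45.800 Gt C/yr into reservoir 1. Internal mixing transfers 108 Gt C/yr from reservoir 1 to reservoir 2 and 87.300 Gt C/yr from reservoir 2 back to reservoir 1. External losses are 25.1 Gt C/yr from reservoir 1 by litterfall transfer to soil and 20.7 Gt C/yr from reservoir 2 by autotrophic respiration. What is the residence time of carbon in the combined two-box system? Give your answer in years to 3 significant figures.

For the system as a whole, the A↔B exchange is internal and contributes nothing to the throughput; only the external sinks remove mass.
M_total = 396 + 162 = 558.00 Gt C.
ΣF_external_out = 25.1 + 20.7 = 45.800 Gt C/yr.
τ = M_total / ΣF_ext = 558.00 / 45.800 = 12.18 yr.

12.2 yr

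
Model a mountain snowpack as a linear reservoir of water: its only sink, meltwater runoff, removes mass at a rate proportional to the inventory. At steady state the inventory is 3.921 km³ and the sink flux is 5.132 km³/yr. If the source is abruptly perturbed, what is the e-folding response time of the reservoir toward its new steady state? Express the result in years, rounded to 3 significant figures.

0.764 yr

For a linear reservoir the response time equals the residence time τ = M/F.
τ = 3.921 / 5.132 = 0.7640 yr.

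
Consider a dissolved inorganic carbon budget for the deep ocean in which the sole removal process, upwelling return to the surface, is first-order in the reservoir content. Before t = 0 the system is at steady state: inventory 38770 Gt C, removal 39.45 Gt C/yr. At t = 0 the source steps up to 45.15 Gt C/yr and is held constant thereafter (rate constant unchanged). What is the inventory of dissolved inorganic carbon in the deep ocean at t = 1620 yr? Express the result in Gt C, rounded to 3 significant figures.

The sink rate constant is k = F₀/M₀ = 39.45/38770 = 0.001018 yr⁻¹.
Solving dM/dt = F₁ − kM with M(0) = M₀ gives M(t) = F₁/k + (M₀ − F₁/k)·e^(−kt).
F₁/k = 45.15/0.001018 = 44372 Gt C; kt = 0.001018 × 1620 = 1.648, e^(−kt) = 0.1924.
M(1620) = 44372 + (38770 − 44372) × 0.1924 = 44372 − 1078 = 43294 Gt C.

43300 Gt C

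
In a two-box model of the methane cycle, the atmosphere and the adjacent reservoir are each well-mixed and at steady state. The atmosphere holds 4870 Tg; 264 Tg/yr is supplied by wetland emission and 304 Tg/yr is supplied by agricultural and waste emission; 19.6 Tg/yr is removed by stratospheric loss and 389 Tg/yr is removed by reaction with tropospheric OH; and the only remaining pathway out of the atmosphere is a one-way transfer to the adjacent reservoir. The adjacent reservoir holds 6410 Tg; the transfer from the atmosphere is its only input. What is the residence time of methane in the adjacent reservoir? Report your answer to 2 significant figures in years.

40 yr

Balance the atmosphere: ΣF_in = 264 + 304 = 568.00 Tg/yr.
Transfer to the adjacent reservoir = ΣF_in − (19.6 + 389) = 159.40 Tg/yr.
At steady state the output of the adjacent reservoir equals its input, 159.40 Tg/yr.
τ = M / F = 6410 / 159.40 = 40.21 yr.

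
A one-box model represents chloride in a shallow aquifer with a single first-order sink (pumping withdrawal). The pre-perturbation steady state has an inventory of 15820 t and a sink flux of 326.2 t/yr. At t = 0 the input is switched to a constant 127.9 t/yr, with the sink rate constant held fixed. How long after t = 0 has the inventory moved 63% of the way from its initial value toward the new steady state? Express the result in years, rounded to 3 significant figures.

48.2 yr

τ = M₀/F₀ = 15820/326.2 = 48.50 yr.
The remaining gap fraction is e^(−t/τ); 63% covered ⇒ e^(−t/τ) = 0.370.
t = −τ ln(0.370) = 48.50 × 0.9943 = 48.22 yr.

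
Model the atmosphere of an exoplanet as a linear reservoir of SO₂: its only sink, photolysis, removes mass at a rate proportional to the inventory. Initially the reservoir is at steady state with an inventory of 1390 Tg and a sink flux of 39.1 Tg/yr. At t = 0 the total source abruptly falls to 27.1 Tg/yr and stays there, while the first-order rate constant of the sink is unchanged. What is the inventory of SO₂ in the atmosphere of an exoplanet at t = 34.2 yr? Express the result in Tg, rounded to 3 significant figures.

The sink rate constant is k = F₀/M₀ = 39.1/1390 = 0.02813 yr⁻¹.
Solving dM/dt = F₁ − kM with M(0) = M₀ gives M(t) = F₁/k + (M₀ − F₁/k)·e^(−kt).
F₁/k = 27.1/0.02813 = 963.40 Tg; kt = 0.02813 × 34.2 = 0.9620, e^(−kt) = 0.3821.
M(34.2) = 963.40 + (1390 − 963.40) × 0.3821 = 963.40 + 163.0 = 1126.4 Tg.

1130 Tg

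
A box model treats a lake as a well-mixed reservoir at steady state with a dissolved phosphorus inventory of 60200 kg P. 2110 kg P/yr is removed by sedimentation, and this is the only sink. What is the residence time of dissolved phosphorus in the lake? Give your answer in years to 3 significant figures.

28.5 yr

τ = M / F = 60200 / 2110 = 28.53 yr.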